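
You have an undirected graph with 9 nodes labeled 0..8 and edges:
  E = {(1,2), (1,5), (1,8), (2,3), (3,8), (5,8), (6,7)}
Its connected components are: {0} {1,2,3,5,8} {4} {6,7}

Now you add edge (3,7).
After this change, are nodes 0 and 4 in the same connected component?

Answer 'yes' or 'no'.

Answer: no

Derivation:
Initial components: {0} {1,2,3,5,8} {4} {6,7}
Adding edge (3,7): merges {1,2,3,5,8} and {6,7}.
New components: {0} {1,2,3,5,6,7,8} {4}
Are 0 and 4 in the same component? no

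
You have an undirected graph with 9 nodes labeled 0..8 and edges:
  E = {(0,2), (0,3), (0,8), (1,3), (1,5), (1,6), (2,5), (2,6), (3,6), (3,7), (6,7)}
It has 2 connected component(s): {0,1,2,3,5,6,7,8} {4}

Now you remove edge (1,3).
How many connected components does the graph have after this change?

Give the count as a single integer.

Initial component count: 2
Remove (1,3): not a bridge. Count unchanged: 2.
  After removal, components: {0,1,2,3,5,6,7,8} {4}
New component count: 2

Answer: 2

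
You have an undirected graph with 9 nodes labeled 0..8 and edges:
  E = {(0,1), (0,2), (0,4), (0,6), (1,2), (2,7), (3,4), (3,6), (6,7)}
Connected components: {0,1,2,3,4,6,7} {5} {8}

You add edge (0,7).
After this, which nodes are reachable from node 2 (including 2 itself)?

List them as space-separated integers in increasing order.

Before: nodes reachable from 2: {0,1,2,3,4,6,7}
Adding (0,7): both endpoints already in same component. Reachability from 2 unchanged.
After: nodes reachable from 2: {0,1,2,3,4,6,7}

Answer: 0 1 2 3 4 6 7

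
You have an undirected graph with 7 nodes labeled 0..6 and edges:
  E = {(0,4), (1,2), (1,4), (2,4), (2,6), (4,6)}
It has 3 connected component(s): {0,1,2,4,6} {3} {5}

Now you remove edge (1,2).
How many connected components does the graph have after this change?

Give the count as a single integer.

Initial component count: 3
Remove (1,2): not a bridge. Count unchanged: 3.
  After removal, components: {0,1,2,4,6} {3} {5}
New component count: 3

Answer: 3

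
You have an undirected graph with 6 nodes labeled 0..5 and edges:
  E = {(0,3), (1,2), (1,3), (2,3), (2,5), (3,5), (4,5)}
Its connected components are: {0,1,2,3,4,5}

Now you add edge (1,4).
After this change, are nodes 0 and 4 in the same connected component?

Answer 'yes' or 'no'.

Initial components: {0,1,2,3,4,5}
Adding edge (1,4): both already in same component {0,1,2,3,4,5}. No change.
New components: {0,1,2,3,4,5}
Are 0 and 4 in the same component? yes

Answer: yes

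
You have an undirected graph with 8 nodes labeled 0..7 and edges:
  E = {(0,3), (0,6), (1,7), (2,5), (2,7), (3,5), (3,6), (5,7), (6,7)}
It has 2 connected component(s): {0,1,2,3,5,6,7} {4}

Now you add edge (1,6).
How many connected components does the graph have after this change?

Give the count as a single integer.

Initial component count: 2
Add (1,6): endpoints already in same component. Count unchanged: 2.
New component count: 2

Answer: 2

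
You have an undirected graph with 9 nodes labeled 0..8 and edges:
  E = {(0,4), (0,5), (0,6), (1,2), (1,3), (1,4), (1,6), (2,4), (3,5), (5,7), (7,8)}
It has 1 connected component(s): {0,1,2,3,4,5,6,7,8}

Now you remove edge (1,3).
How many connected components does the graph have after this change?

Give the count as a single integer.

Initial component count: 1
Remove (1,3): not a bridge. Count unchanged: 1.
  After removal, components: {0,1,2,3,4,5,6,7,8}
New component count: 1

Answer: 1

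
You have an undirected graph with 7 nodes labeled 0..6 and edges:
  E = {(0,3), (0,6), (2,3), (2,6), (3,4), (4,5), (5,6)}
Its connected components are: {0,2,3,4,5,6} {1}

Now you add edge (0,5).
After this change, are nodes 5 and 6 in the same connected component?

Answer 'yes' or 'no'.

Answer: yes

Derivation:
Initial components: {0,2,3,4,5,6} {1}
Adding edge (0,5): both already in same component {0,2,3,4,5,6}. No change.
New components: {0,2,3,4,5,6} {1}
Are 5 and 6 in the same component? yes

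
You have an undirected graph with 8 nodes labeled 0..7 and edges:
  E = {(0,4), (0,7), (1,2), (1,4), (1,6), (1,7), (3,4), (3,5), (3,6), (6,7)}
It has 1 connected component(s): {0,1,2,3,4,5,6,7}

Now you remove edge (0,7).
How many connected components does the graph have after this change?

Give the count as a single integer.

Answer: 1

Derivation:
Initial component count: 1
Remove (0,7): not a bridge. Count unchanged: 1.
  After removal, components: {0,1,2,3,4,5,6,7}
New component count: 1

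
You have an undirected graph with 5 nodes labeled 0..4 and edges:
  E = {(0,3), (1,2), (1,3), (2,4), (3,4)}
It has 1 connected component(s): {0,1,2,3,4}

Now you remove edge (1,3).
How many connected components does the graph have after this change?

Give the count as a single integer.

Answer: 1

Derivation:
Initial component count: 1
Remove (1,3): not a bridge. Count unchanged: 1.
  After removal, components: {0,1,2,3,4}
New component count: 1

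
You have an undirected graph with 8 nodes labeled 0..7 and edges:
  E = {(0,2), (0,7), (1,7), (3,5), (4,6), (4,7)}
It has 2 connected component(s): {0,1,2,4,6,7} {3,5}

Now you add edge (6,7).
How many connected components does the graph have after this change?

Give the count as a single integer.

Answer: 2

Derivation:
Initial component count: 2
Add (6,7): endpoints already in same component. Count unchanged: 2.
New component count: 2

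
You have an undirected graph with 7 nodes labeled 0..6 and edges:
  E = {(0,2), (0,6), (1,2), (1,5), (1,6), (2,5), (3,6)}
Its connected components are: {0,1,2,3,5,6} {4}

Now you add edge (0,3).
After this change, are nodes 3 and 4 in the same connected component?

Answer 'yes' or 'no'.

Initial components: {0,1,2,3,5,6} {4}
Adding edge (0,3): both already in same component {0,1,2,3,5,6}. No change.
New components: {0,1,2,3,5,6} {4}
Are 3 and 4 in the same component? no

Answer: no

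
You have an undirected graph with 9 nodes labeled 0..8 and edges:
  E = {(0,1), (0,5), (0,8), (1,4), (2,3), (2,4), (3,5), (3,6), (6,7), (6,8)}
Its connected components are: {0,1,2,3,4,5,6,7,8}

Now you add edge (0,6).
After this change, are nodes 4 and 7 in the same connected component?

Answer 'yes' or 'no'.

Initial components: {0,1,2,3,4,5,6,7,8}
Adding edge (0,6): both already in same component {0,1,2,3,4,5,6,7,8}. No change.
New components: {0,1,2,3,4,5,6,7,8}
Are 4 and 7 in the same component? yes

Answer: yes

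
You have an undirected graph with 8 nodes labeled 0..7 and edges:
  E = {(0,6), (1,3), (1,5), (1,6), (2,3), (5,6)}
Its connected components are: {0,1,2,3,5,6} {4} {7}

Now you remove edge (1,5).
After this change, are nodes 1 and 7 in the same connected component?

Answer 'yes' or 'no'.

Initial components: {0,1,2,3,5,6} {4} {7}
Removing edge (1,5): not a bridge — component count unchanged at 3.
New components: {0,1,2,3,5,6} {4} {7}
Are 1 and 7 in the same component? no

Answer: no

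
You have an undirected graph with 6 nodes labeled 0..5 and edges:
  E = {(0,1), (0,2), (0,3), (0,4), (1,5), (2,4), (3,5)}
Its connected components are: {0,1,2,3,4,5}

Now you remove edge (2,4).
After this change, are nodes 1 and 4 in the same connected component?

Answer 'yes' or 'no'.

Answer: yes

Derivation:
Initial components: {0,1,2,3,4,5}
Removing edge (2,4): not a bridge — component count unchanged at 1.
New components: {0,1,2,3,4,5}
Are 1 and 4 in the same component? yes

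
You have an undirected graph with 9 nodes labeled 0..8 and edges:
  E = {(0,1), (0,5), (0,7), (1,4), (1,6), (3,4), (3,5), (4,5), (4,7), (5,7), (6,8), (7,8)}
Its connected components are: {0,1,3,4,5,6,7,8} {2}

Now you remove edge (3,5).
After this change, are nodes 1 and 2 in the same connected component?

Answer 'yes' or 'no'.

Initial components: {0,1,3,4,5,6,7,8} {2}
Removing edge (3,5): not a bridge — component count unchanged at 2.
New components: {0,1,3,4,5,6,7,8} {2}
Are 1 and 2 in the same component? no

Answer: no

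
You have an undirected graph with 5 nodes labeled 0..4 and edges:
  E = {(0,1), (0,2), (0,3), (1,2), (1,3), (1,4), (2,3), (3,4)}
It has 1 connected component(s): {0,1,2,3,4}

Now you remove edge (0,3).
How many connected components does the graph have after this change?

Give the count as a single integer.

Initial component count: 1
Remove (0,3): not a bridge. Count unchanged: 1.
  After removal, components: {0,1,2,3,4}
New component count: 1

Answer: 1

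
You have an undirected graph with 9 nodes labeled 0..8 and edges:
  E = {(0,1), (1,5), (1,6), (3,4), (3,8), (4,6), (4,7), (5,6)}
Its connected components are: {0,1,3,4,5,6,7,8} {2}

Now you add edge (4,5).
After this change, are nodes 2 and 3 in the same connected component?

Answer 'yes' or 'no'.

Initial components: {0,1,3,4,5,6,7,8} {2}
Adding edge (4,5): both already in same component {0,1,3,4,5,6,7,8}. No change.
New components: {0,1,3,4,5,6,7,8} {2}
Are 2 and 3 in the same component? no

Answer: no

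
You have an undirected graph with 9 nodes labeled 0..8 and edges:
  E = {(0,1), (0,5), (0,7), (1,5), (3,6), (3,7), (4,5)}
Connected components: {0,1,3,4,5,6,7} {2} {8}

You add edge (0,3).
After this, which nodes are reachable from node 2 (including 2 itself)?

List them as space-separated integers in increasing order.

Answer: 2

Derivation:
Before: nodes reachable from 2: {2}
Adding (0,3): both endpoints already in same component. Reachability from 2 unchanged.
After: nodes reachable from 2: {2}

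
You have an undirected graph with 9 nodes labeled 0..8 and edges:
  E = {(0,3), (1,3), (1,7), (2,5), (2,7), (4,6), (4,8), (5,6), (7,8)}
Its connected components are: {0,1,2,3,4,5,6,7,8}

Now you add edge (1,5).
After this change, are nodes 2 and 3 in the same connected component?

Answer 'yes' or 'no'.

Answer: yes

Derivation:
Initial components: {0,1,2,3,4,5,6,7,8}
Adding edge (1,5): both already in same component {0,1,2,3,4,5,6,7,8}. No change.
New components: {0,1,2,3,4,5,6,7,8}
Are 2 and 3 in the same component? yes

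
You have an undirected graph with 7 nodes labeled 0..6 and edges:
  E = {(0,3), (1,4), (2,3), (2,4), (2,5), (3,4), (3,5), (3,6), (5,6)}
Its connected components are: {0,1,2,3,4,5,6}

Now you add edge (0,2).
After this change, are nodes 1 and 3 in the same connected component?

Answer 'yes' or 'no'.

Initial components: {0,1,2,3,4,5,6}
Adding edge (0,2): both already in same component {0,1,2,3,4,5,6}. No change.
New components: {0,1,2,3,4,5,6}
Are 1 and 3 in the same component? yes

Answer: yes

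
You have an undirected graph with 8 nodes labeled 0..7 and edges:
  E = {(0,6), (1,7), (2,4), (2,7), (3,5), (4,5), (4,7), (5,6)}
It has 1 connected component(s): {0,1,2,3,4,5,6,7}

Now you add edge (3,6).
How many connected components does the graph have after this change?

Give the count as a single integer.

Initial component count: 1
Add (3,6): endpoints already in same component. Count unchanged: 1.
New component count: 1

Answer: 1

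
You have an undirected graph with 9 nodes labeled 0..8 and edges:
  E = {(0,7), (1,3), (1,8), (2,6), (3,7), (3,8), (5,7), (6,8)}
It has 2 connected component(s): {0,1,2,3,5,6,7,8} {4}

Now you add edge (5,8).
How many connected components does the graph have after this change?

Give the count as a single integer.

Initial component count: 2
Add (5,8): endpoints already in same component. Count unchanged: 2.
New component count: 2

Answer: 2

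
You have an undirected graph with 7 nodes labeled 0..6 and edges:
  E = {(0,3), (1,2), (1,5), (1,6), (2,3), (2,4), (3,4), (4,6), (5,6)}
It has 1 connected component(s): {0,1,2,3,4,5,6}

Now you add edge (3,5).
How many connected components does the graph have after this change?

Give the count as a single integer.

Answer: 1

Derivation:
Initial component count: 1
Add (3,5): endpoints already in same component. Count unchanged: 1.
New component count: 1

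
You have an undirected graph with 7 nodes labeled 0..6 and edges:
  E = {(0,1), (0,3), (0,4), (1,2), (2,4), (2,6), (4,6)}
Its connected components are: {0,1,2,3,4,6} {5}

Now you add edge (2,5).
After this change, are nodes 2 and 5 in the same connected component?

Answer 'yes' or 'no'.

Answer: yes

Derivation:
Initial components: {0,1,2,3,4,6} {5}
Adding edge (2,5): merges {0,1,2,3,4,6} and {5}.
New components: {0,1,2,3,4,5,6}
Are 2 and 5 in the same component? yes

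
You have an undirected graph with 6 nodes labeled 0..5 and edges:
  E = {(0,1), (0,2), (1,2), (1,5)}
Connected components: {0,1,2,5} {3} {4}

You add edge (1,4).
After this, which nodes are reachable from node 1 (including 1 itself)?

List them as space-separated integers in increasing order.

Before: nodes reachable from 1: {0,1,2,5}
Adding (1,4): merges 1's component with another. Reachability grows.
After: nodes reachable from 1: {0,1,2,4,5}

Answer: 0 1 2 4 5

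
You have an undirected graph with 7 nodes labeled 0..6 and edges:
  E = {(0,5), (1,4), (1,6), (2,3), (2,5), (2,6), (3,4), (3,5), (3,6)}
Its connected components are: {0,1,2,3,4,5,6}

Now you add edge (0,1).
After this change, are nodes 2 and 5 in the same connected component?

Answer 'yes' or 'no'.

Initial components: {0,1,2,3,4,5,6}
Adding edge (0,1): both already in same component {0,1,2,3,4,5,6}. No change.
New components: {0,1,2,3,4,5,6}
Are 2 and 5 in the same component? yes

Answer: yes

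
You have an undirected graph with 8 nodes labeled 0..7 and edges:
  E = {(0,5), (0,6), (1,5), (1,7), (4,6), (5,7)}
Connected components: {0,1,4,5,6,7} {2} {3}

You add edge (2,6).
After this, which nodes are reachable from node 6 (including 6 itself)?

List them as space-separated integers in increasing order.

Before: nodes reachable from 6: {0,1,4,5,6,7}
Adding (2,6): merges 6's component with another. Reachability grows.
After: nodes reachable from 6: {0,1,2,4,5,6,7}

Answer: 0 1 2 4 5 6 7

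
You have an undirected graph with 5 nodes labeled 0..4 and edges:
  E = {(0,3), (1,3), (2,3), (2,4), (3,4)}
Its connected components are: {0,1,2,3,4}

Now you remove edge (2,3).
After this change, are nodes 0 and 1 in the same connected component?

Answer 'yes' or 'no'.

Initial components: {0,1,2,3,4}
Removing edge (2,3): not a bridge — component count unchanged at 1.
New components: {0,1,2,3,4}
Are 0 and 1 in the same component? yes

Answer: yes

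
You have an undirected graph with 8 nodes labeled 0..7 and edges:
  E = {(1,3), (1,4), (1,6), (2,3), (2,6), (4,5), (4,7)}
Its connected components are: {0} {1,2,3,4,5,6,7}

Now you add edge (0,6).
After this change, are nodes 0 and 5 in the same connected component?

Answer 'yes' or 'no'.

Answer: yes

Derivation:
Initial components: {0} {1,2,3,4,5,6,7}
Adding edge (0,6): merges {0} and {1,2,3,4,5,6,7}.
New components: {0,1,2,3,4,5,6,7}
Are 0 and 5 in the same component? yes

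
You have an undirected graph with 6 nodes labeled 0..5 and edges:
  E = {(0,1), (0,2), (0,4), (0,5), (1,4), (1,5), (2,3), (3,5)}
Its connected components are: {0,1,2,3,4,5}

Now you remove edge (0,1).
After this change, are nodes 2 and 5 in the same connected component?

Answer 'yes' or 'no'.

Initial components: {0,1,2,3,4,5}
Removing edge (0,1): not a bridge — component count unchanged at 1.
New components: {0,1,2,3,4,5}
Are 2 and 5 in the same component? yes

Answer: yes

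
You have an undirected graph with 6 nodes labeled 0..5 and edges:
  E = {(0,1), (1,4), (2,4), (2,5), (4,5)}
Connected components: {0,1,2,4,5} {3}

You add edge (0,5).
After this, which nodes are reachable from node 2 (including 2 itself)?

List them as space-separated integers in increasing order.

Answer: 0 1 2 4 5

Derivation:
Before: nodes reachable from 2: {0,1,2,4,5}
Adding (0,5): both endpoints already in same component. Reachability from 2 unchanged.
After: nodes reachable from 2: {0,1,2,4,5}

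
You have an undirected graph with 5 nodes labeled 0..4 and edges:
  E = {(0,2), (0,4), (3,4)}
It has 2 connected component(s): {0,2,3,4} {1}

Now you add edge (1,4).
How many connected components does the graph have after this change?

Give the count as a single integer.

Answer: 1

Derivation:
Initial component count: 2
Add (1,4): merges two components. Count decreases: 2 -> 1.
New component count: 1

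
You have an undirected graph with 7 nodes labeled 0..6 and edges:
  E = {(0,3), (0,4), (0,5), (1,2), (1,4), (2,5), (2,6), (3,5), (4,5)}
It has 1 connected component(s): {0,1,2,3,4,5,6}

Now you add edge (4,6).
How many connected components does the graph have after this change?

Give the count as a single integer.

Initial component count: 1
Add (4,6): endpoints already in same component. Count unchanged: 1.
New component count: 1

Answer: 1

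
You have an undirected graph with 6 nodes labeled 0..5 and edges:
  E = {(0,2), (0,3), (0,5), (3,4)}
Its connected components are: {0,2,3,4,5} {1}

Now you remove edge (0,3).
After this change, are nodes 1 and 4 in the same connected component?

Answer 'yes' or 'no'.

Answer: no

Derivation:
Initial components: {0,2,3,4,5} {1}
Removing edge (0,3): it was a bridge — component count 2 -> 3.
New components: {0,2,5} {1} {3,4}
Are 1 and 4 in the same component? no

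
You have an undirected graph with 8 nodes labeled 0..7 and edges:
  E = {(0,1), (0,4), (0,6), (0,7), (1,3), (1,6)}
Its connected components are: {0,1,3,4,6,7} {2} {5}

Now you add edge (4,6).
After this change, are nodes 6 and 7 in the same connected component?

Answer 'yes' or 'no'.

Answer: yes

Derivation:
Initial components: {0,1,3,4,6,7} {2} {5}
Adding edge (4,6): both already in same component {0,1,3,4,6,7}. No change.
New components: {0,1,3,4,6,7} {2} {5}
Are 6 and 7 in the same component? yes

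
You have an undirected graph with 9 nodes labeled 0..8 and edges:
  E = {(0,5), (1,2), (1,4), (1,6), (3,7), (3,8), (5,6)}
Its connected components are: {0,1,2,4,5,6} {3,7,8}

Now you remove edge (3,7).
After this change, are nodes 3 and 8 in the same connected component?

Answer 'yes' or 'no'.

Initial components: {0,1,2,4,5,6} {3,7,8}
Removing edge (3,7): it was a bridge — component count 2 -> 3.
New components: {0,1,2,4,5,6} {3,8} {7}
Are 3 and 8 in the same component? yes

Answer: yes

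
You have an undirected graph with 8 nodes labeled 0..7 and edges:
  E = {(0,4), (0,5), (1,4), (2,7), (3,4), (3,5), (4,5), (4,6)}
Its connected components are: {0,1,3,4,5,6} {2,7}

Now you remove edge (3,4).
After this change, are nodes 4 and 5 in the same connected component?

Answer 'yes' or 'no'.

Initial components: {0,1,3,4,5,6} {2,7}
Removing edge (3,4): not a bridge — component count unchanged at 2.
New components: {0,1,3,4,5,6} {2,7}
Are 4 and 5 in the same component? yes

Answer: yes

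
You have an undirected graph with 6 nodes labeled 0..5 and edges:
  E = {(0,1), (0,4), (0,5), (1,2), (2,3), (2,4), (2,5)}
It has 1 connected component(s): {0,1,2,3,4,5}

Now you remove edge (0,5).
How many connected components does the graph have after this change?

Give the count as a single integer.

Answer: 1

Derivation:
Initial component count: 1
Remove (0,5): not a bridge. Count unchanged: 1.
  After removal, components: {0,1,2,3,4,5}
New component count: 1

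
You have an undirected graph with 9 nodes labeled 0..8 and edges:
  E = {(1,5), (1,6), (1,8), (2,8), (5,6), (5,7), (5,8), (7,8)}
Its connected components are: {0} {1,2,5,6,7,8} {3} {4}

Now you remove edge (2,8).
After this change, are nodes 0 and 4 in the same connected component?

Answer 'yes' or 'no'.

Initial components: {0} {1,2,5,6,7,8} {3} {4}
Removing edge (2,8): it was a bridge — component count 4 -> 5.
New components: {0} {1,5,6,7,8} {2} {3} {4}
Are 0 and 4 in the same component? no

Answer: no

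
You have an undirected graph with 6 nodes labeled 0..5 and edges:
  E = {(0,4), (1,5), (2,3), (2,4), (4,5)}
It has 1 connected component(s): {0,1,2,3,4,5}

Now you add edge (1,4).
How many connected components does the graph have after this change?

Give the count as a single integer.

Answer: 1

Derivation:
Initial component count: 1
Add (1,4): endpoints already in same component. Count unchanged: 1.
New component count: 1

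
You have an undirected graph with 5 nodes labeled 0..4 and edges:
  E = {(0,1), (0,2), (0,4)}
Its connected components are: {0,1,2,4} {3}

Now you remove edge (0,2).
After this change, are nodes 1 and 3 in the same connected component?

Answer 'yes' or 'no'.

Initial components: {0,1,2,4} {3}
Removing edge (0,2): it was a bridge — component count 2 -> 3.
New components: {0,1,4} {2} {3}
Are 1 and 3 in the same component? no

Answer: no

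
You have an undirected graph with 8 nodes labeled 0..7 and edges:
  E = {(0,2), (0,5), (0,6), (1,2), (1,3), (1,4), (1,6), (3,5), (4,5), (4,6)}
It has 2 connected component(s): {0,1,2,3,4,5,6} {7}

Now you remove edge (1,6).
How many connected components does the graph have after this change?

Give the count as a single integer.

Answer: 2

Derivation:
Initial component count: 2
Remove (1,6): not a bridge. Count unchanged: 2.
  After removal, components: {0,1,2,3,4,5,6} {7}
New component count: 2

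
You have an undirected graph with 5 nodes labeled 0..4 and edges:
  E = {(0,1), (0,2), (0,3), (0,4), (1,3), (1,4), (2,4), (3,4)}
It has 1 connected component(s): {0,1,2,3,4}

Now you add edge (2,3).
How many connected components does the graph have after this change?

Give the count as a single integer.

Initial component count: 1
Add (2,3): endpoints already in same component. Count unchanged: 1.
New component count: 1

Answer: 1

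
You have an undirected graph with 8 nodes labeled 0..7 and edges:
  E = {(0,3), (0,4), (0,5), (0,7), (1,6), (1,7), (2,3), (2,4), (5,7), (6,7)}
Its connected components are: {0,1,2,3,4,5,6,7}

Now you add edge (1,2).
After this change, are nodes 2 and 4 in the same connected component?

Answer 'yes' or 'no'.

Answer: yes

Derivation:
Initial components: {0,1,2,3,4,5,6,7}
Adding edge (1,2): both already in same component {0,1,2,3,4,5,6,7}. No change.
New components: {0,1,2,3,4,5,6,7}
Are 2 and 4 in the same component? yes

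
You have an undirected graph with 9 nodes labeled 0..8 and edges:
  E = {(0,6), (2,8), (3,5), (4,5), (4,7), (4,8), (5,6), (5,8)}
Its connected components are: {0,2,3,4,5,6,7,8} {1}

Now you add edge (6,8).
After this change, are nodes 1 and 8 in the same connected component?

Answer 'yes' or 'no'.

Answer: no

Derivation:
Initial components: {0,2,3,4,5,6,7,8} {1}
Adding edge (6,8): both already in same component {0,2,3,4,5,6,7,8}. No change.
New components: {0,2,3,4,5,6,7,8} {1}
Are 1 and 8 in the same component? no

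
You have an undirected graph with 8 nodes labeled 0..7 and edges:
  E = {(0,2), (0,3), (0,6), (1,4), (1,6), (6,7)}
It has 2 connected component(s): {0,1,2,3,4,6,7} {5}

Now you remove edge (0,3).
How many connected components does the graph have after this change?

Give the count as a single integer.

Answer: 3

Derivation:
Initial component count: 2
Remove (0,3): it was a bridge. Count increases: 2 -> 3.
  After removal, components: {0,1,2,4,6,7} {3} {5}
New component count: 3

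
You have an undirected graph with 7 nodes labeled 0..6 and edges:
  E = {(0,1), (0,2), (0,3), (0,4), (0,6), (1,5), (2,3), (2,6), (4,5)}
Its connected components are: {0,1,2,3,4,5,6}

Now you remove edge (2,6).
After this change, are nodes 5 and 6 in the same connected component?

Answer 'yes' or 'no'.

Initial components: {0,1,2,3,4,5,6}
Removing edge (2,6): not a bridge — component count unchanged at 1.
New components: {0,1,2,3,4,5,6}
Are 5 and 6 in the same component? yes

Answer: yes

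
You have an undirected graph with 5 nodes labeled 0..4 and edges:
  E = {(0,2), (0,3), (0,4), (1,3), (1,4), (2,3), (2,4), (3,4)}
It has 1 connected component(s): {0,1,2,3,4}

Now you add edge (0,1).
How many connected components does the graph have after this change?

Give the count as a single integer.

Initial component count: 1
Add (0,1): endpoints already in same component. Count unchanged: 1.
New component count: 1

Answer: 1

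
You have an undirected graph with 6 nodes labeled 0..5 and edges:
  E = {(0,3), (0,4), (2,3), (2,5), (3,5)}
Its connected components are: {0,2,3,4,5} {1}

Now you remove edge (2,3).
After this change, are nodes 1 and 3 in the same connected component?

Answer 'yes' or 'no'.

Initial components: {0,2,3,4,5} {1}
Removing edge (2,3): not a bridge — component count unchanged at 2.
New components: {0,2,3,4,5} {1}
Are 1 and 3 in the same component? no

Answer: no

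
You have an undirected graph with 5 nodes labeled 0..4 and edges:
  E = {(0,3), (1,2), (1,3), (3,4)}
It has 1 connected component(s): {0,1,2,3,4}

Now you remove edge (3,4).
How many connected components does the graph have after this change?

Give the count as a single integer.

Answer: 2

Derivation:
Initial component count: 1
Remove (3,4): it was a bridge. Count increases: 1 -> 2.
  After removal, components: {0,1,2,3} {4}
New component count: 2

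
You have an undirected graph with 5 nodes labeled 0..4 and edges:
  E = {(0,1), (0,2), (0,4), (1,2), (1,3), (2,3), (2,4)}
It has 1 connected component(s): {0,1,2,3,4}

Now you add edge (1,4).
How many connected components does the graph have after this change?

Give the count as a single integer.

Answer: 1

Derivation:
Initial component count: 1
Add (1,4): endpoints already in same component. Count unchanged: 1.
New component count: 1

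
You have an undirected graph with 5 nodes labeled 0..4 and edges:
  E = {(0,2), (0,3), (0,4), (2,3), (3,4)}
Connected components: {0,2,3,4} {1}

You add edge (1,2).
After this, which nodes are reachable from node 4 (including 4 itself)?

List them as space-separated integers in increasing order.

Answer: 0 1 2 3 4

Derivation:
Before: nodes reachable from 4: {0,2,3,4}
Adding (1,2): merges 4's component with another. Reachability grows.
After: nodes reachable from 4: {0,1,2,3,4}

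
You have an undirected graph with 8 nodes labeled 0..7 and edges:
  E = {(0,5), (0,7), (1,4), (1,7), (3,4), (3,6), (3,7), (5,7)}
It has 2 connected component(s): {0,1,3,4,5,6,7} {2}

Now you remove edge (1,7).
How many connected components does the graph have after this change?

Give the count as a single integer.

Answer: 2

Derivation:
Initial component count: 2
Remove (1,7): not a bridge. Count unchanged: 2.
  After removal, components: {0,1,3,4,5,6,7} {2}
New component count: 2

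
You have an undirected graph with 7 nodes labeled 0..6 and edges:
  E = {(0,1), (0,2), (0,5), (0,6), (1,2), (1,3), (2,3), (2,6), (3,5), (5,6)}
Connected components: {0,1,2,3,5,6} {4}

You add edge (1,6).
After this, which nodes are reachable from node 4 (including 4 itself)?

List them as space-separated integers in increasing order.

Answer: 4

Derivation:
Before: nodes reachable from 4: {4}
Adding (1,6): both endpoints already in same component. Reachability from 4 unchanged.
After: nodes reachable from 4: {4}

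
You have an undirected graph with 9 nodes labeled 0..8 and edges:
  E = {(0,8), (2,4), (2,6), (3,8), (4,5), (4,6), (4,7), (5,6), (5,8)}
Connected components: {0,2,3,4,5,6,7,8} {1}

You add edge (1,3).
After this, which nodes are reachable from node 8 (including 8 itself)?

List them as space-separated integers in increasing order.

Answer: 0 1 2 3 4 5 6 7 8

Derivation:
Before: nodes reachable from 8: {0,2,3,4,5,6,7,8}
Adding (1,3): merges 8's component with another. Reachability grows.
After: nodes reachable from 8: {0,1,2,3,4,5,6,7,8}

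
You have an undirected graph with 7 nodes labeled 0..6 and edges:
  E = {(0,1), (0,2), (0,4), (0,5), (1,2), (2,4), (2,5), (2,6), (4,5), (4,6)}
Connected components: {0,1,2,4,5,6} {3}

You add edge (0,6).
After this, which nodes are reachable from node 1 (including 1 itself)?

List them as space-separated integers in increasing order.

Answer: 0 1 2 4 5 6

Derivation:
Before: nodes reachable from 1: {0,1,2,4,5,6}
Adding (0,6): both endpoints already in same component. Reachability from 1 unchanged.
After: nodes reachable from 1: {0,1,2,4,5,6}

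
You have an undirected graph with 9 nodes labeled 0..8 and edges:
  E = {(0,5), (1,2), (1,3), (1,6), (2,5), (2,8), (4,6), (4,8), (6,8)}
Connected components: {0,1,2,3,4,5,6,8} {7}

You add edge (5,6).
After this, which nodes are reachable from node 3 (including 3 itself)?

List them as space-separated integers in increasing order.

Answer: 0 1 2 3 4 5 6 8

Derivation:
Before: nodes reachable from 3: {0,1,2,3,4,5,6,8}
Adding (5,6): both endpoints already in same component. Reachability from 3 unchanged.
After: nodes reachable from 3: {0,1,2,3,4,5,6,8}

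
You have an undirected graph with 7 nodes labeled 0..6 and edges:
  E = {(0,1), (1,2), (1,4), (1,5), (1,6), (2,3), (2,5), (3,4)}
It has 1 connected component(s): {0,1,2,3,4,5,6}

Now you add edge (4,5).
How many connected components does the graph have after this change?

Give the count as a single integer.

Initial component count: 1
Add (4,5): endpoints already in same component. Count unchanged: 1.
New component count: 1

Answer: 1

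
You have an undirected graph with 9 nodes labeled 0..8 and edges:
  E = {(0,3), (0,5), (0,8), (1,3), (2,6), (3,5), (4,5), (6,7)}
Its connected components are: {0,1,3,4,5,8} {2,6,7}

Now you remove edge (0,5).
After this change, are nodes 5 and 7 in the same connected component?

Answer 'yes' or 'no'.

Answer: no

Derivation:
Initial components: {0,1,3,4,5,8} {2,6,7}
Removing edge (0,5): not a bridge — component count unchanged at 2.
New components: {0,1,3,4,5,8} {2,6,7}
Are 5 and 7 in the same component? no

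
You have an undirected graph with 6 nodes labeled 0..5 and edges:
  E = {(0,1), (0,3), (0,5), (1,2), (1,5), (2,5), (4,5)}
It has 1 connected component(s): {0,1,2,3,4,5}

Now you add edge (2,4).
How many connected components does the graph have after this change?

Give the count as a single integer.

Answer: 1

Derivation:
Initial component count: 1
Add (2,4): endpoints already in same component. Count unchanged: 1.
New component count: 1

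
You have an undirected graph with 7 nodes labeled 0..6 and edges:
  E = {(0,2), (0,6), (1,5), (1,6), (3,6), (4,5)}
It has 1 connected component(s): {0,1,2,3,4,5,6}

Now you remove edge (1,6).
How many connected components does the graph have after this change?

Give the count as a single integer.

Answer: 2

Derivation:
Initial component count: 1
Remove (1,6): it was a bridge. Count increases: 1 -> 2.
  After removal, components: {0,2,3,6} {1,4,5}
New component count: 2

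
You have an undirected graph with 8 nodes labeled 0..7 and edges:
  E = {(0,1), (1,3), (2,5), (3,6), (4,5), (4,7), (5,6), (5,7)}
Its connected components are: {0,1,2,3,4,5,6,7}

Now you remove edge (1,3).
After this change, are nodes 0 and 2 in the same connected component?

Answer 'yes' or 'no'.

Initial components: {0,1,2,3,4,5,6,7}
Removing edge (1,3): it was a bridge — component count 1 -> 2.
New components: {0,1} {2,3,4,5,6,7}
Are 0 and 2 in the same component? no

Answer: no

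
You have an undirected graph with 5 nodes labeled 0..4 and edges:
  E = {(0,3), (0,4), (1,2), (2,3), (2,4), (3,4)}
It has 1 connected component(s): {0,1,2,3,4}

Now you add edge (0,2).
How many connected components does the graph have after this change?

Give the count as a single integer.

Initial component count: 1
Add (0,2): endpoints already in same component. Count unchanged: 1.
New component count: 1

Answer: 1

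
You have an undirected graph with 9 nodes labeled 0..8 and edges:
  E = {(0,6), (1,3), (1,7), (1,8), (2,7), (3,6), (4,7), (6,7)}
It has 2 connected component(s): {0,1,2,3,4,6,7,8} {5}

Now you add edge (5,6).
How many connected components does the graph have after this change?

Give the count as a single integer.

Initial component count: 2
Add (5,6): merges two components. Count decreases: 2 -> 1.
New component count: 1

Answer: 1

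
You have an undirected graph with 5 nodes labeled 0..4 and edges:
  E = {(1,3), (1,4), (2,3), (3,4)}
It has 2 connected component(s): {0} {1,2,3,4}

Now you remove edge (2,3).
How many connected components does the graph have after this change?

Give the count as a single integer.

Initial component count: 2
Remove (2,3): it was a bridge. Count increases: 2 -> 3.
  After removal, components: {0} {1,3,4} {2}
New component count: 3

Answer: 3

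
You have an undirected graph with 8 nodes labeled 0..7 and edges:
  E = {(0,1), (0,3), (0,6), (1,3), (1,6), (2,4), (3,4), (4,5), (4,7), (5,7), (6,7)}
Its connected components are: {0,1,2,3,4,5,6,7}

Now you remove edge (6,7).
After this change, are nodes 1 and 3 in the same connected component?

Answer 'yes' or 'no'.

Initial components: {0,1,2,3,4,5,6,7}
Removing edge (6,7): not a bridge — component count unchanged at 1.
New components: {0,1,2,3,4,5,6,7}
Are 1 and 3 in the same component? yes

Answer: yes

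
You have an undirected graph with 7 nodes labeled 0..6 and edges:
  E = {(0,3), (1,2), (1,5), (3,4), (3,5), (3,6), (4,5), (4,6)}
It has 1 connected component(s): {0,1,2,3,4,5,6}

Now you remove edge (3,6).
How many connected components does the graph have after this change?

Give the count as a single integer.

Initial component count: 1
Remove (3,6): not a bridge. Count unchanged: 1.
  After removal, components: {0,1,2,3,4,5,6}
New component count: 1

Answer: 1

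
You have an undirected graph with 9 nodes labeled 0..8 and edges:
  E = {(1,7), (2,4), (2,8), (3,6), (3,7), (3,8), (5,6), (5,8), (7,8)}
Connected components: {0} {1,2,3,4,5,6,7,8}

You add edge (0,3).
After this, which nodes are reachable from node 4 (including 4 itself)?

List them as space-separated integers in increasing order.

Answer: 0 1 2 3 4 5 6 7 8

Derivation:
Before: nodes reachable from 4: {1,2,3,4,5,6,7,8}
Adding (0,3): merges 4's component with another. Reachability grows.
After: nodes reachable from 4: {0,1,2,3,4,5,6,7,8}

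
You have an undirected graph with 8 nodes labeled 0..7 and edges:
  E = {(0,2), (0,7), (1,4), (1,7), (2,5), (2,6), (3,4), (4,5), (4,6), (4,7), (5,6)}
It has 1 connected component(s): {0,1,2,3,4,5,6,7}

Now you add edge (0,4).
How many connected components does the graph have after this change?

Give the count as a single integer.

Initial component count: 1
Add (0,4): endpoints already in same component. Count unchanged: 1.
New component count: 1

Answer: 1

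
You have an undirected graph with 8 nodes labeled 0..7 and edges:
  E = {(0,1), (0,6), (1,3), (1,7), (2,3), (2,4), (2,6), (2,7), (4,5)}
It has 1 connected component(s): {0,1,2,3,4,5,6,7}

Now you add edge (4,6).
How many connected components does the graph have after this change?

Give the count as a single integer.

Answer: 1

Derivation:
Initial component count: 1
Add (4,6): endpoints already in same component. Count unchanged: 1.
New component count: 1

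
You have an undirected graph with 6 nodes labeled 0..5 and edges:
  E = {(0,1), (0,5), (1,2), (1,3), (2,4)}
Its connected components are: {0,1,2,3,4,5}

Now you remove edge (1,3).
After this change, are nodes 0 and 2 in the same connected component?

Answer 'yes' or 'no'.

Answer: yes

Derivation:
Initial components: {0,1,2,3,4,5}
Removing edge (1,3): it was a bridge — component count 1 -> 2.
New components: {0,1,2,4,5} {3}
Are 0 and 2 in the same component? yes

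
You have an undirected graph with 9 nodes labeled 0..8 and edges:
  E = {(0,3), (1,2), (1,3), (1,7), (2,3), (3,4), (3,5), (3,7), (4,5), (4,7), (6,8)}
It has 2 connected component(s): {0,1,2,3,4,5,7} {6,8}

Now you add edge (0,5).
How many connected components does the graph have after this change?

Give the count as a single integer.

Initial component count: 2
Add (0,5): endpoints already in same component. Count unchanged: 2.
New component count: 2

Answer: 2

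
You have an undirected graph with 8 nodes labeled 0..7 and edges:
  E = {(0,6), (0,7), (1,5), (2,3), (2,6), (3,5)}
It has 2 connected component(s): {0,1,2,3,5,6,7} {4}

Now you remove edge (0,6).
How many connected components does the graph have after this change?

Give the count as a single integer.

Answer: 3

Derivation:
Initial component count: 2
Remove (0,6): it was a bridge. Count increases: 2 -> 3.
  After removal, components: {0,7} {1,2,3,5,6} {4}
New component count: 3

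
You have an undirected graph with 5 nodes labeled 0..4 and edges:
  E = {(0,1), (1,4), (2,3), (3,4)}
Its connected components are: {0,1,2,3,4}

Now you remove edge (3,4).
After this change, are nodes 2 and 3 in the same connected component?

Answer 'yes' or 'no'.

Answer: yes

Derivation:
Initial components: {0,1,2,3,4}
Removing edge (3,4): it was a bridge — component count 1 -> 2.
New components: {0,1,4} {2,3}
Are 2 and 3 in the same component? yes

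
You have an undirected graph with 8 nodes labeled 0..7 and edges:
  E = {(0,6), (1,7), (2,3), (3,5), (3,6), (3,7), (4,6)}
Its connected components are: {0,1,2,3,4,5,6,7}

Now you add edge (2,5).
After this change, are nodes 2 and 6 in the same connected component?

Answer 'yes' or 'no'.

Initial components: {0,1,2,3,4,5,6,7}
Adding edge (2,5): both already in same component {0,1,2,3,4,5,6,7}. No change.
New components: {0,1,2,3,4,5,6,7}
Are 2 and 6 in the same component? yes

Answer: yes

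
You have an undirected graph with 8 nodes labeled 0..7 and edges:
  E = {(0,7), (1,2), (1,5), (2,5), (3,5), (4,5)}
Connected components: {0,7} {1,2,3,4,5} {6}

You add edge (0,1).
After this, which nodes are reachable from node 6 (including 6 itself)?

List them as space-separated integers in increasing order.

Answer: 6

Derivation:
Before: nodes reachable from 6: {6}
Adding (0,1): merges two components, but neither contains 6. Reachability from 6 unchanged.
After: nodes reachable from 6: {6}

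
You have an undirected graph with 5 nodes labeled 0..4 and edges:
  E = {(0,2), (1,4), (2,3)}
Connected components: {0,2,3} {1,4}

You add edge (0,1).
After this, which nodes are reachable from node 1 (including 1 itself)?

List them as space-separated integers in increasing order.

Before: nodes reachable from 1: {1,4}
Adding (0,1): merges 1's component with another. Reachability grows.
After: nodes reachable from 1: {0,1,2,3,4}

Answer: 0 1 2 3 4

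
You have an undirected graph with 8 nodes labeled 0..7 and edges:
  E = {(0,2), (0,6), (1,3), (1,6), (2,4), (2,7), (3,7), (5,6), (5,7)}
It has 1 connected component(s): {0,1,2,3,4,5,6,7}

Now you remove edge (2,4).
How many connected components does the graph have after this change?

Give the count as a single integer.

Answer: 2

Derivation:
Initial component count: 1
Remove (2,4): it was a bridge. Count increases: 1 -> 2.
  After removal, components: {0,1,2,3,5,6,7} {4}
New component count: 2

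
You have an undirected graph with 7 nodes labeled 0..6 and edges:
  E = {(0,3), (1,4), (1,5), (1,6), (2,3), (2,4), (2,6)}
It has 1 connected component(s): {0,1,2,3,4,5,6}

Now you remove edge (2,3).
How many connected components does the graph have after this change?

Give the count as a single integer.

Answer: 2

Derivation:
Initial component count: 1
Remove (2,3): it was a bridge. Count increases: 1 -> 2.
  After removal, components: {0,3} {1,2,4,5,6}
New component count: 2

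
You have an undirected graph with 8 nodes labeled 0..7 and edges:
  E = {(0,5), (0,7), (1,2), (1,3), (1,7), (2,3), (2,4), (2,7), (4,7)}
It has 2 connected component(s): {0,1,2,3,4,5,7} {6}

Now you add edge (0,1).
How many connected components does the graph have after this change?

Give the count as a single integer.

Answer: 2

Derivation:
Initial component count: 2
Add (0,1): endpoints already in same component. Count unchanged: 2.
New component count: 2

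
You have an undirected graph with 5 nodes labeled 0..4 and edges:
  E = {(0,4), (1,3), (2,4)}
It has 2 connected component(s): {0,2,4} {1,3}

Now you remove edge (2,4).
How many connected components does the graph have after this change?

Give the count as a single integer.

Initial component count: 2
Remove (2,4): it was a bridge. Count increases: 2 -> 3.
  After removal, components: {0,4} {1,3} {2}
New component count: 3

Answer: 3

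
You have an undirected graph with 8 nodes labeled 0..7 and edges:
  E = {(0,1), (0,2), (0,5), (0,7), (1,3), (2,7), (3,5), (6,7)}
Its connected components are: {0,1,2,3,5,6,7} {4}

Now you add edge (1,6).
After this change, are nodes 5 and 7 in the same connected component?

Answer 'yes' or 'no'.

Answer: yes

Derivation:
Initial components: {0,1,2,3,5,6,7} {4}
Adding edge (1,6): both already in same component {0,1,2,3,5,6,7}. No change.
New components: {0,1,2,3,5,6,7} {4}
Are 5 and 7 in the same component? yes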